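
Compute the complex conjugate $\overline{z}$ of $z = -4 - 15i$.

If z = a + bi, then conjugate(z) = a - bi
conjugate(-4 - 15i) = -4 + 15i


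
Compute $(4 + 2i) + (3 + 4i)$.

(4 + 3) + (2 + 4)i = 7 + 6i


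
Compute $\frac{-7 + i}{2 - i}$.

Multiply numerator and denominator by conjugate (2 + i):
= (-7 + i)(2 + i) / (2^2 + (-1)^2)
= (-15 - 5i) / 5
= -3 - i


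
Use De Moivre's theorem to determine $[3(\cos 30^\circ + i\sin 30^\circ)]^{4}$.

By De Moivre: z^n = r^n(cos(nθ) + i sin(nθ))
= 3^4(cos(4*30°) + i sin(4*30°))
= 81(cos 120° + i sin 120°)
= -81/2 + (81*sqrt(3)/2)i


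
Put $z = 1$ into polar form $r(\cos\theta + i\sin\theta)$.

r = |z| = sqrt(a^2 + b^2) = sqrt((1)^2 + (0)^2) = sqrt(1 + 0) = sqrt(1) = 1
b = 0 and a > 0, so z lies on the positive real axis: θ = 0°
z = 1(cos 0° + i sin 0°)


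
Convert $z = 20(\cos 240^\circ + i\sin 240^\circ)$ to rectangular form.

a = r cos θ = 20 * -1/2 = -10
b = r sin θ = 20 * -sqrt(3)/2 = -10*sqrt(3)
z = -10 - 10*sqrt(3)i


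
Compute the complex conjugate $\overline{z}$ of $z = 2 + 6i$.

If z = a + bi, then conjugate(z) = a - bi
conjugate(2 + 6i) = 2 - 6i


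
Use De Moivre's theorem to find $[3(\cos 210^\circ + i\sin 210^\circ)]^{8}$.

By De Moivre: z^n = r^n(cos(nθ) + i sin(nθ))
= 3^8(cos(8*210°) + i sin(8*210°))
= 6561(cos 240° + i sin 240°)
= -6561/2 - (6561*sqrt(3)/2)i


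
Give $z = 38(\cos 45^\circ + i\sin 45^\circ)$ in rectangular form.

a = r cos θ = 38 * sqrt(2)/2 = 19*sqrt(2)
b = r sin θ = 38 * sqrt(2)/2 = 19*sqrt(2)
z = 19*sqrt(2) + 19*sqrt(2)i


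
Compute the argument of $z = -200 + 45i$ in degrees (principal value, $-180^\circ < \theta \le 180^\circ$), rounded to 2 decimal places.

θ = arctan(b/a) = arctan(45/-200) (quadrant-adjusted) = 167.32°


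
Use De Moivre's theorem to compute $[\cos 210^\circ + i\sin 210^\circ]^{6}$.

By De Moivre: z^n = r^n(cos(nθ) + i sin(nθ))
= 1^6(cos(6*210°) + i sin(6*210°))
= 1(cos 180° + i sin 180°)
= -1


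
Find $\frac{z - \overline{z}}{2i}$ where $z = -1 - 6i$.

z - conjugate(z) = 2bi
(z - conjugate(z))/(2i) = 2bi/(2i) = b = -6


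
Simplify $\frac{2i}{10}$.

Divisor is real, so divide each part by 10:
= 0 + (1/5)i


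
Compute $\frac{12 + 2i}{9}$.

Divisor is real, so divide each part by 9:
= 4/3 + (2/9)i


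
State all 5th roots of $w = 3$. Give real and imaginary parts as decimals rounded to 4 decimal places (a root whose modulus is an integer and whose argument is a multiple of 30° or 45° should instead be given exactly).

|w| = 3, arg(w) = 0°
Root modulus = 3^(1/5) ≈ 1.245731
Root arguments: θ_k = (0° + 360°k)/5 for k = 0, 1, ..., 4
Compute each root as (root modulus)(cos θ_k + i sin θ_k) using full-precision intermediates, then round to 4 decimal places.
Roots: 1.2457, 0.3850 + 1.1848i, -1.0078 + 0.7322i, -1.0078 - 0.7322i, 0.3850 - 1.1848i


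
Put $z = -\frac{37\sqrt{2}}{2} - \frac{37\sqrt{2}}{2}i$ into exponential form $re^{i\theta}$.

r = |z| = sqrt((-37*sqrt(2)/2)^2 + (-37*sqrt(2)/2)^2) = sqrt(1369/2 + 1369/2) = sqrt(1369) = 37
θ = arctan(b/a) = arctan(-26.163/-26.163) (quadrant-adjusted) = -135° = -3π/4
z = 37e^(-i*3π/4)


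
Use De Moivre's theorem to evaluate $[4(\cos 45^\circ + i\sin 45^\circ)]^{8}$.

By De Moivre: z^n = r^n(cos(nθ) + i sin(nθ))
= 4^8(cos(8*45°) + i sin(8*45°))
= 65536(cos 0° + i sin 0°)
= 65536


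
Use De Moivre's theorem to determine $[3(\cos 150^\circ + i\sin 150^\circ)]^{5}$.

By De Moivre: z^n = r^n(cos(nθ) + i sin(nθ))
= 3^5(cos(5*150°) + i sin(5*150°))
= 243(cos 30° + i sin 30°)
= 243*sqrt(3)/2 + (243/2)i


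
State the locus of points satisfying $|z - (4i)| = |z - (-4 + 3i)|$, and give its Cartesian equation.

|z - z1| = |z - z2| means z is equidistant from z1 and z2,
i.e. the perpendicular bisector of the segment from (0, 4) to (-4, 3) (midpoint (-2, 7/2)).
With z = x + yi, square both sides:
(x - 0)^2 + (y - 4)^2 = (x - (-4))^2 + (y - 3)^2
The x^2 and y^2 terms cancel: -8x + (-2)y = 25 - 16 = 9
Simplify: 8x + 2y = -9
Locus: Perpendicular bisector of the segment from (0, 4) to (-4, 3): the line 8x + 2y = -9


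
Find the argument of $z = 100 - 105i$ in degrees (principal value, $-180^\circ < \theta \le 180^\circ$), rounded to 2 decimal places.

θ = arctan(b/a) = arctan(-105/100) (quadrant-adjusted) = -46.40°


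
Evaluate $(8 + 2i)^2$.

(a + bi)^2 = a^2 - b^2 + 2abi
= 8^2 - 2^2 + 2*8*2i
= 60 + 32i


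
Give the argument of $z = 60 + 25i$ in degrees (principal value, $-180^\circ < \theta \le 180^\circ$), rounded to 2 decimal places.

θ = arctan(b/a) = arctan(25/60) (quadrant-adjusted) = 22.62°


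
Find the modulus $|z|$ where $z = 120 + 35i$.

|z| = sqrt(a^2 + b^2) = sqrt(120^2 + 35^2) = sqrt(15625) = 125


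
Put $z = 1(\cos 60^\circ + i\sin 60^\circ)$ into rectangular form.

a = r cos θ = 1 * 1/2 = 1/2
b = r sin θ = 1 * sqrt(3)/2 = sqrt(3)/2
z = 1/2 + (sqrt(3)/2)i


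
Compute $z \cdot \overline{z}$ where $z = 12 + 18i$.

z * conjugate(z) = |z|^2 = a^2 + b^2
= 12^2 + 18^2 = 468


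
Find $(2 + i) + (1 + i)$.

(2 + 1) + (1 + 1)i = 3 + 2i


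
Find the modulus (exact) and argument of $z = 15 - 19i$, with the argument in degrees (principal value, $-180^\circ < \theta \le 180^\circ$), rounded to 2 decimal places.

|z| = sqrt(15^2 + (-19)^2) = sqrt(586)
arg(z) = arctan(b/a) = arctan(-19/15) (quadrant-adjusted) = -51.71°


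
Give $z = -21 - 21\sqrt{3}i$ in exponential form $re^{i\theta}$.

r = |z| = sqrt((-21)^2 + (-21*sqrt(3))^2) = sqrt(441 + 1323) = sqrt(1764) = 42
θ = arctan(b/a) = arctan(-36.3731/-21) (quadrant-adjusted) = -120° = -2π/3
z = 42e^(-i*2π/3)


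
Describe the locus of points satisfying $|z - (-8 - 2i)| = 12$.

|z - z0| = r describes a circle centered at z0 with radius r
Here z0 = -8 - 2i and r = 12
Locus: Circle centered at (-8, -2) with radius 12


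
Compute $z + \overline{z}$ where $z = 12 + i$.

z + conjugate(z) = (a + bi) + (a - bi) = 2a
= 2 * 12 = 24


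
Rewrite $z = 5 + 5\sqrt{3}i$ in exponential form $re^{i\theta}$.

r = |z| = sqrt((5)^2 + (5*sqrt(3))^2) = sqrt(25 + 75) = sqrt(100) = 10
θ = arctan(b/a) = arctan(8.6603/5) (quadrant-adjusted) = 60° = π/3
z = 10e^(i*π/3)


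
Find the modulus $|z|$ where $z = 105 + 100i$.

|z| = sqrt(a^2 + b^2) = sqrt(105^2 + 100^2) = sqrt(21025) = 145


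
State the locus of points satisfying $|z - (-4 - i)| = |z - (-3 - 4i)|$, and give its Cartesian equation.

|z - z1| = |z - z2| means z is equidistant from z1 and z2,
i.e. the perpendicular bisector of the segment from (-4, -1) to (-3, -4) (midpoint (-7/2, -5/2)).
With z = x + yi, square both sides:
(x - (-4))^2 + (y - (-1))^2 = (x - (-3))^2 + (y - (-4))^2
The x^2 and y^2 terms cancel: 2x + (-6)y = 25 - 17 = 8
Simplify: x - 3y = 4
Locus: Perpendicular bisector of the segment from (-4, -1) to (-3, -4): the line x - 3y = 4


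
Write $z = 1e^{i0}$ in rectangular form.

a = r cos θ = 1 * 1 = 1
b = r sin θ = 1 * 0 = 0
z = 1


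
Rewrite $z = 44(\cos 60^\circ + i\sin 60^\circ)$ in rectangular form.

a = r cos θ = 44 * 1/2 = 22
b = r sin θ = 44 * sqrt(3)/2 = 22*sqrt(3)
z = 22 + 22*sqrt(3)i


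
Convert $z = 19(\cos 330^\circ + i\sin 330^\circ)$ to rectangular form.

a = r cos θ = 19 * sqrt(3)/2 = 19*sqrt(3)/2
b = r sin θ = 19 * -1/2 = -19/2
z = 19*sqrt(3)/2 - (19/2)i


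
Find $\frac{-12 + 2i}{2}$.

Divisor is real, so divide each part by 2:
= -6 + i


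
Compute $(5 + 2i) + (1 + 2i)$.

(5 + 1) + (2 + 2)i = 6 + 4i


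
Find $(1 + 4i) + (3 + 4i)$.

(1 + 3) + (4 + 4)i = 4 + 8i


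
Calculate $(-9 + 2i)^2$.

(a + bi)^2 = a^2 - b^2 + 2abi
= (-9)^2 - 2^2 + 2*(-9)*2i
= 77 - 36i


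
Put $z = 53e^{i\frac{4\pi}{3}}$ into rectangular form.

a = r cos θ = 53 * -1/2 = -53/2
b = r sin θ = 53 * -sqrt(3)/2 = -53*sqrt(3)/2
z = -53/2 - (53*sqrt(3)/2)i


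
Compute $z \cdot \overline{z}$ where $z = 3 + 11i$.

z * conjugate(z) = |z|^2 = a^2 + b^2
= 3^2 + 11^2 = 130


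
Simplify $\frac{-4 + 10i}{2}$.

Divisor is real, so divide each part by 2:
= -2 + 5i


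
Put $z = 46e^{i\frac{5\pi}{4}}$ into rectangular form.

a = r cos θ = 46 * -sqrt(2)/2 = -23*sqrt(2)
b = r sin θ = 46 * -sqrt(2)/2 = -23*sqrt(2)
z = -23*sqrt(2) - 23*sqrt(2)i


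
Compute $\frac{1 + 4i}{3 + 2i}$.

Multiply numerator and denominator by conjugate (3 - 2i):
= (1 + 4i)(3 - 2i) / (3^2 + 2^2)
= (11 + 10i) / 13
= 11/13 + (10/13)i


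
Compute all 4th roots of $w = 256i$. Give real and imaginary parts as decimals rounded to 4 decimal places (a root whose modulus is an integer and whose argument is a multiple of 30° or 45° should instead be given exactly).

|w| = 256, arg(w) = 90°
Root modulus = 256^(1/4) = 4
Root arguments: θ_k = (90° + 360°k)/4 for k = 0, 1, ..., 3
Compute each root as (root modulus)(cos θ_k + i sin θ_k) using full-precision intermediates, then round to 4 decimal places.
Roots: 3.6955 + 1.5307i, -1.5307 + 3.6955i, -3.6955 - 1.5307i, 1.5307 - 3.6955i


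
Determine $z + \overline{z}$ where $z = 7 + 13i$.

z + conjugate(z) = (a + bi) + (a - bi) = 2a
= 2 * 7 = 14


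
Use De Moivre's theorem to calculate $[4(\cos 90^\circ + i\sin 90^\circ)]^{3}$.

By De Moivre: z^n = r^n(cos(nθ) + i sin(nθ))
= 4^3(cos(3*90°) + i sin(3*90°))
= 64(cos 270° + i sin 270°)
= -64i


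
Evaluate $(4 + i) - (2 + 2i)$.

(4 - 2) + (1 - 2)i = 2 - i


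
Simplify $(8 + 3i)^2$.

(a + bi)^2 = a^2 - b^2 + 2abi
= 8^2 - 3^2 + 2*8*3i
= 55 + 48i


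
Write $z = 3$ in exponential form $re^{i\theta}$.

r = |z| = sqrt((3)^2 + (0)^2) = sqrt(9 + 0) = sqrt(9) = 3
b = 0 and a > 0, so z lies on the positive real axis: θ = 0
z = 3e^(i*0) = 3


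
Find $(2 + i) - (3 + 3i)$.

(2 - 3) + (1 - 3)i = -1 - 2i


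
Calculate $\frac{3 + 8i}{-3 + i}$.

Multiply numerator and denominator by conjugate (-3 - i):
= (3 + 8i)(-3 - i) / ((-3)^2 + 1^2)
= (-1 - 27i) / 10
= -1/10 - (27/10)i


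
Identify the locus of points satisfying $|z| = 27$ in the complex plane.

|z| = 27 means sqrt(x^2 + y^2) = 27
This is a circle of radius 27 centered at the origin


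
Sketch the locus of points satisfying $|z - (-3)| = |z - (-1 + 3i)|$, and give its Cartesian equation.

|z - z1| = |z - z2| means z is equidistant from z1 and z2,
i.e. the perpendicular bisector of the segment from (-3, 0) to (-1, 3) (midpoint (-2, 3/2)).
With z = x + yi, square both sides:
(x - (-3))^2 + (y - 0)^2 = (x - (-1))^2 + (y - 3)^2
The x^2 and y^2 terms cancel: 4x + 6y = 10 - 9 = 1
Simplify: 4x + 6y = 1
Locus: Perpendicular bisector of the segment from (-3, 0) to (-1, 3): the line 4x + 6y = 1


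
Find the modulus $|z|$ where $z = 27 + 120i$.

|z| = sqrt(a^2 + b^2) = sqrt(27^2 + 120^2) = sqrt(15129) = 123


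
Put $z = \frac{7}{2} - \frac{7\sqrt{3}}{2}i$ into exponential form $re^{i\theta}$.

r = |z| = sqrt((7/2)^2 + (-7*sqrt(3)/2)^2) = sqrt(49/4 + 147/4) = sqrt(49) = 7
θ = arctan(b/a) = arctan(-6.0622/3.5) (quadrant-adjusted) = -60° = -π/3
z = 7e^(-i*π/3)


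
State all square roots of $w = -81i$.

|w| = 81, arg(w) = 270°
Root modulus = 81^(1/2) = 9
Root arguments: θ_k = (270° + 360°k)/2 for k = 0, 1, ..., 1
Roots: -9*sqrt(2)/2 + (9*sqrt(2)/2)i, 9*sqrt(2)/2 - (9*sqrt(2)/2)i


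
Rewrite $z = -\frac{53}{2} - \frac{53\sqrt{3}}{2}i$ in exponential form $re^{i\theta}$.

r = |z| = sqrt((-53/2)^2 + (-53*sqrt(3)/2)^2) = sqrt(2809/4 + 8427/4) = sqrt(2809) = 53
θ = arctan(b/a) = arctan(-45.8993/-26.5) (quadrant-adjusted) = 240° = 4π/3
z = 53e^(i*4π/3)


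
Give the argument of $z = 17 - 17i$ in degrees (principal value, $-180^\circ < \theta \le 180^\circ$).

θ = arctan(b/a) = arctan(-17/17) (quadrant-adjusted) = -45°


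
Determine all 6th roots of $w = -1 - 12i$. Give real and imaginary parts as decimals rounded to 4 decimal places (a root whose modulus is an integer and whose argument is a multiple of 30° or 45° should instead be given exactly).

|w| = sqrt(145) ≈ 12.041595, arg(w) ≈ 265.236358°
Root modulus = sqrt(145)^(1/6) ≈ 1.513959
Root arguments: θ_k = (arg(w) + 360°k)/6 for k = 0, 1, ..., 5
Compute each root as (root modulus)(cos θ_k + i sin θ_k) using full-precision intermediates, then round to 4 decimal places.
Roots: 1.0853 + 1.0556i, -0.3715 + 1.4677i, -1.4568 + 0.4121i, -1.0853 - 1.0556i, 0.3715 - 1.4677i, 1.4568 - 0.4121i


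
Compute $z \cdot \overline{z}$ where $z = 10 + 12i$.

z * conjugate(z) = |z|^2 = a^2 + b^2
= 10^2 + 12^2 = 244


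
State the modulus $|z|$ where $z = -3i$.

|z| = sqrt(a^2 + b^2) = sqrt(0^2 + (-3)^2) = sqrt(9) = 3


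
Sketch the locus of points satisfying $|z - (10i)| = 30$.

|z - z0| = r describes a circle centered at z0 with radius r
Here z0 = 10i and r = 30
Locus: Circle centered at (0, 10) with radius 30


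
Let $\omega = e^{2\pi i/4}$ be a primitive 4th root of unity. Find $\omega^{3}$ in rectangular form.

ω^3 = e^(2πi·3/4) = e^(i·3π/2)
= cos(3π/2) + i sin(3π/2)
= -i


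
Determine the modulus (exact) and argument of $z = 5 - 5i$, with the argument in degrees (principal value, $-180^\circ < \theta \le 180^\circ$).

|z| = sqrt(5^2 + (-5)^2) = sqrt(50)
arg(z) = arctan(b/a) = arctan(-5/5) (quadrant-adjusted) = -45°


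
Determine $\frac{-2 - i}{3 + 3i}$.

Multiply numerator and denominator by conjugate (3 - 3i):
= (-2 - i)(3 - 3i) / (3^2 + 3^2)
= (-9 + 3i) / 18
Divide through by 3: (-3 + i) / 6
= -1/2 + (1/6)i


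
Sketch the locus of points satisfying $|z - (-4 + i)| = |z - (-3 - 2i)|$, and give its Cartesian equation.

|z - z1| = |z - z2| means z is equidistant from z1 and z2,
i.e. the perpendicular bisector of the segment from (-4, 1) to (-3, -2) (midpoint (-7/2, -1/2)).
With z = x + yi, square both sides:
(x - (-4))^2 + (y - 1)^2 = (x - (-3))^2 + (y - (-2))^2
The x^2 and y^2 terms cancel: 2x + (-6)y = 13 - 17 = -4
Simplify: x - 3y = -2
Locus: Perpendicular bisector of the segment from (-4, 1) to (-3, -2): the line x - 3y = -2


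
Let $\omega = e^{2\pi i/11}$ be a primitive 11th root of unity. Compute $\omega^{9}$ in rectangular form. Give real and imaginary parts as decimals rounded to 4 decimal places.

ω^9 = e^(2πi·9/11) = e^(i·18π/11)
= cos(18π/11) + i sin(18π/11)
= 0.4154 - 0.9096i


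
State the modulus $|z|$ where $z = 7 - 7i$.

|z| = sqrt(a^2 + b^2) = sqrt(7^2 + (-7)^2) = sqrt(98) = sqrt(98)


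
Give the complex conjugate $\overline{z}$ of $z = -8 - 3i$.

If z = a + bi, then conjugate(z) = a - bi
conjugate(-8 - 3i) = -8 + 3i


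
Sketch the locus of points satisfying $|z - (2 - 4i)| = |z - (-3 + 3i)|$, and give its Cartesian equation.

|z - z1| = |z - z2| means z is equidistant from z1 and z2,
i.e. the perpendicular bisector of the segment from (2, -4) to (-3, 3) (midpoint (-1/2, -1/2)).
With z = x + yi, square both sides:
(x - 2)^2 + (y - (-4))^2 = (x - (-3))^2 + (y - 3)^2
The x^2 and y^2 terms cancel: -10x + 14y = 18 - 20 = -2
Simplify: 5x - 7y = 1
Locus: Perpendicular bisector of the segment from (2, -4) to (-3, 3): the line 5x - 7y = 1


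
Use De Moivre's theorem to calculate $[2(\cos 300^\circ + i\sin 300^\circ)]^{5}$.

By De Moivre: z^n = r^n(cos(nθ) + i sin(nθ))
= 2^5(cos(5*300°) + i sin(5*300°))
= 32(cos 60° + i sin 60°)
= 16 + 16*sqrt(3)i


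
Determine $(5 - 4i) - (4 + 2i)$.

(5 - 4) + (-4 - 2)i = 1 - 6i


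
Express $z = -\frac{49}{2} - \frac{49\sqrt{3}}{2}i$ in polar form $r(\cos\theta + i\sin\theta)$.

r = |z| = sqrt(a^2 + b^2) = sqrt((-49/2)^2 + (-49*sqrt(3)/2)^2) = sqrt(2401/4 + 7203/4) = sqrt(2401) = 49
θ = arctan(b/a) = arctan(-42.4352/-24.5) (quadrant-adjusted) = 240°
z = 49(cos 240° + i sin 240°)


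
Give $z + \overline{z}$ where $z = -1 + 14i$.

z + conjugate(z) = (a + bi) + (a - bi) = 2a
= 2 * (-1) = -2


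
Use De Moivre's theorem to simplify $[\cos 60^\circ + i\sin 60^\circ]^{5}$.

By De Moivre: z^n = r^n(cos(nθ) + i sin(nθ))
= 1^5(cos(5*60°) + i sin(5*60°))
= 1(cos 300° + i sin 300°)
= 1/2 - (sqrt(3)/2)i


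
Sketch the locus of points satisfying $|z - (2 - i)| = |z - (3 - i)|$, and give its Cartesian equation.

|z - z1| = |z - z2| means z is equidistant from z1 and z2,
i.e. the perpendicular bisector of the segment from (2, -1) to (3, -1) (midpoint (5/2, -1)).
With z = x + yi, square both sides:
(x - 2)^2 + (y - (-1))^2 = (x - 3)^2 + (y - (-1))^2
The x^2 and y^2 terms cancel: 2x + 0y = 10 - 5 = 5
Simplify: x = 5/2
Locus: Perpendicular bisector of the segment from (2, -1) to (3, -1): the line x = 5/2


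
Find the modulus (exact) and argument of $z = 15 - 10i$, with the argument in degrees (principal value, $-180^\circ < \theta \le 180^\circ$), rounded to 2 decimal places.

|z| = sqrt(15^2 + (-10)^2) = sqrt(325)
arg(z) = arctan(b/a) = arctan(-10/15) (quadrant-adjusted) = -33.69°


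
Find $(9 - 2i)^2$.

(a + bi)^2 = a^2 - b^2 + 2abi
= 9^2 - (-2)^2 + 2*9*(-2)i
= 77 - 36i


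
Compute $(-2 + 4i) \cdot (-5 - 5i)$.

(a1*a2 - b1*b2) + (a1*b2 + b1*a2)i
= (10 - (-20)) + (10 + (-20))i
= 30 - 10i


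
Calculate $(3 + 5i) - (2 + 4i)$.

(3 - 2) + (5 - 4)i = 1 + i


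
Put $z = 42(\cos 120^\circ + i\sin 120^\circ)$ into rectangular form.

a = r cos θ = 42 * -1/2 = -21
b = r sin θ = 42 * sqrt(3)/2 = 21*sqrt(3)
z = -21 + 21*sqrt(3)i


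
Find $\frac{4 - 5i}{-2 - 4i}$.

Multiply numerator and denominator by conjugate (-2 + 4i):
= (4 - 5i)(-2 + 4i) / ((-2)^2 + (-4)^2)
= (12 + 26i) / 20
Divide through by 2: (6 + 13i) / 10
= 3/5 + (13/10)i


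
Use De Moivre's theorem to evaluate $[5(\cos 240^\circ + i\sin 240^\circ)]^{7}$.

By De Moivre: z^n = r^n(cos(nθ) + i sin(nθ))
= 5^7(cos(7*240°) + i sin(7*240°))
= 78125(cos 240° + i sin 240°)
= -78125/2 - (78125*sqrt(3)/2)i


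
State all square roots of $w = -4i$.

|w| = 4, arg(w) = 270°
Root modulus = 4^(1/2) = 2
Root arguments: θ_k = (270° + 360°k)/2 for k = 0, 1, ..., 1
Roots: -sqrt(2) + sqrt(2)i, sqrt(2) - sqrt(2)i


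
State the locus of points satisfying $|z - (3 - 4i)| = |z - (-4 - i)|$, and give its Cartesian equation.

|z - z1| = |z - z2| means z is equidistant from z1 and z2,
i.e. the perpendicular bisector of the segment from (3, -4) to (-4, -1) (midpoint (-1/2, -5/2)).
With z = x + yi, square both sides:
(x - 3)^2 + (y - (-4))^2 = (x - (-4))^2 + (y - (-1))^2
The x^2 and y^2 terms cancel: -14x + 6y = 17 - 25 = -8
Simplify: 7x - 3y = 4
Locus: Perpendicular bisector of the segment from (3, -4) to (-4, -1): the line 7x - 3y = 4


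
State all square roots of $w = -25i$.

|w| = 25, arg(w) = 270°
Root modulus = 25^(1/2) = 5
Root arguments: θ_k = (270° + 360°k)/2 for k = 0, 1, ..., 1
Roots: -5*sqrt(2)/2 + (5*sqrt(2)/2)i, 5*sqrt(2)/2 - (5*sqrt(2)/2)i


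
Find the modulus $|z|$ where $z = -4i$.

|z| = sqrt(a^2 + b^2) = sqrt(0^2 + (-4)^2) = sqrt(16) = 4


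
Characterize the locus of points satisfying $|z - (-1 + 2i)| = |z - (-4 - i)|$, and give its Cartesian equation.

|z - z1| = |z - z2| means z is equidistant from z1 and z2,
i.e. the perpendicular bisector of the segment from (-1, 2) to (-4, -1) (midpoint (-5/2, 1/2)).
With z = x + yi, square both sides:
(x - (-1))^2 + (y - 2)^2 = (x - (-4))^2 + (y - (-1))^2
The x^2 and y^2 terms cancel: -6x + (-6)y = 17 - 5 = 12
Simplify: x + y = -2
Locus: Perpendicular bisector of the segment from (-1, 2) to (-4, -1): the line x + y = -2


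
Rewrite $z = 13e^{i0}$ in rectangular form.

a = r cos θ = 13 * 1 = 13
b = r sin θ = 13 * 0 = 0
z = 13


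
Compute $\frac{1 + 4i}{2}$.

Divisor is real, so divide each part by 2:
= 1/2 + 2i


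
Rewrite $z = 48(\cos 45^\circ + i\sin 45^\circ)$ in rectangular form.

a = r cos θ = 48 * sqrt(2)/2 = 24*sqrt(2)
b = r sin θ = 48 * sqrt(2)/2 = 24*sqrt(2)
z = 24*sqrt(2) + 24*sqrt(2)i


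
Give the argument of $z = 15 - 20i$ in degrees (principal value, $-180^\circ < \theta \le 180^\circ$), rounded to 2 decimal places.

θ = arctan(b/a) = arctan(-20/15) (quadrant-adjusted) = -53.13°


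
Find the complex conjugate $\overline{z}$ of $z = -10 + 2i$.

If z = a + bi, then conjugate(z) = a - bi
conjugate(-10 + 2i) = -10 - 2i


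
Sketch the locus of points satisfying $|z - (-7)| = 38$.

|z - z0| = r describes a circle centered at z0 with radius r
Here z0 = -7 and r = 38
Locus: Circle centered at (-7, 0) with radius 38


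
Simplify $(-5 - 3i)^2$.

(a + bi)^2 = a^2 - b^2 + 2abi
= (-5)^2 - (-3)^2 + 2*(-5)*(-3)i
= 16 + 30i


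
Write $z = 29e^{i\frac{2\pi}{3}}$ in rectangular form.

a = r cos θ = 29 * -1/2 = -29/2
b = r sin θ = 29 * sqrt(3)/2 = 29*sqrt(3)/2
z = -29/2 + (29*sqrt(3)/2)i


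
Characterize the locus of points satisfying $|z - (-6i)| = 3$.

|z - z0| = r describes a circle centered at z0 with radius r
Here z0 = -6i and r = 3
Locus: Circle centered at (0, -6) with radius 3


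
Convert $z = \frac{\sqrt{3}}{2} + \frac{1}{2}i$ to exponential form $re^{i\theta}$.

r = |z| = sqrt((sqrt(3)/2)^2 + (1/2)^2) = sqrt(3/4 + 1/4) = sqrt(1) = 1
θ = arctan(b/a) = arctan(0.5/0.866) (quadrant-adjusted) = 30° = π/6
z = 1e^(i*π/6)


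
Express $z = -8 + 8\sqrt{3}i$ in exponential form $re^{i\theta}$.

r = |z| = sqrt((-8)^2 + (8*sqrt(3))^2) = sqrt(64 + 192) = sqrt(256) = 16
θ = arctan(b/a) = arctan(13.8564/-8) (quadrant-adjusted) = 120° = 2π/3
z = 16e^(i*2π/3)


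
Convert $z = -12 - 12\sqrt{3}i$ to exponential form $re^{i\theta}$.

r = |z| = sqrt((-12)^2 + (-12*sqrt(3))^2) = sqrt(144 + 432) = sqrt(576) = 24
θ = arctan(b/a) = arctan(-20.7846/-12) (quadrant-adjusted) = -120° = -2π/3
z = 24e^(-i*2π/3)


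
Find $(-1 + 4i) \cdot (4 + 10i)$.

(a1*a2 - b1*b2) + (a1*b2 + b1*a2)i
= (-4 - 40) + (-10 + 16)i
= -44 + 6i


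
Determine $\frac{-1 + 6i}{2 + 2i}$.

Multiply numerator and denominator by conjugate (2 - 2i):
= (-1 + 6i)(2 - 2i) / (2^2 + 2^2)
= (10 + 14i) / 8
Divide through by 2: (5 + 7i) / 4
= 5/4 + (7/4)i


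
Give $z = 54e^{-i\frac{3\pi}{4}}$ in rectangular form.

a = r cos θ = 54 * -sqrt(2)/2 = -27*sqrt(2)
b = r sin θ = 54 * -sqrt(2)/2 = -27*sqrt(2)
z = -27*sqrt(2) - 27*sqrt(2)i


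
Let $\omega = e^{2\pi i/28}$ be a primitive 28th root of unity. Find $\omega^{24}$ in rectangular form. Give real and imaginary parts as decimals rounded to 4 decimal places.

ω^24 = e^(2πi·24/28) = e^(i·12π/7)
= cos(12π/7) + i sin(12π/7)
= 0.6235 - 0.7818i


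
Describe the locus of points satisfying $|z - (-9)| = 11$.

|z - z0| = r describes a circle centered at z0 with radius r
Here z0 = -9 and r = 11
Locus: Circle centered at (-9, 0) with radius 11


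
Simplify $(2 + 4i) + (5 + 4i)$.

(2 + 5) + (4 + 4)i = 7 + 8i


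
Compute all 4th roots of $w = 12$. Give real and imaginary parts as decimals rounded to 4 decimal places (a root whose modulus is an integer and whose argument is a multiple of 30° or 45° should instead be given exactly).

|w| = 12, arg(w) = 0°
Root modulus = 12^(1/4) ≈ 1.861210
Root arguments: θ_k = (0° + 360°k)/4 for k = 0, 1, ..., 3
Compute each root as (root modulus)(cos θ_k + i sin θ_k) using full-precision intermediates, then round to 4 decimal places.
Roots: 1.8612, 1.8612i, -1.8612, -1.8612i


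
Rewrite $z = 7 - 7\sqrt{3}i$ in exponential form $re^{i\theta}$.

r = |z| = sqrt((7)^2 + (-7*sqrt(3))^2) = sqrt(49 + 147) = sqrt(196) = 14
θ = arctan(b/a) = arctan(-12.1244/7) (quadrant-adjusted) = -60° = -π/3
z = 14e^(-i*π/3)


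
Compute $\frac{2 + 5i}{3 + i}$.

Multiply numerator and denominator by conjugate (3 - i):
= (2 + 5i)(3 - i) / (3^2 + 1^2)
= (11 + 13i) / 10
= 11/10 + (13/10)i


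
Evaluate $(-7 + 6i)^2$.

(a + bi)^2 = a^2 - b^2 + 2abi
= (-7)^2 - 6^2 + 2*(-7)*6i
= 13 - 84i


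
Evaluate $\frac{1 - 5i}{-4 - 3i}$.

Multiply numerator and denominator by conjugate (-4 + 3i):
= (1 - 5i)(-4 + 3i) / ((-4)^2 + (-3)^2)
= (11 + 23i) / 25
= 11/25 + (23/25)i


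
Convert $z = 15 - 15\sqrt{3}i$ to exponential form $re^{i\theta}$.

r = |z| = sqrt((15)^2 + (-15*sqrt(3))^2) = sqrt(225 + 675) = sqrt(900) = 30
θ = arctan(b/a) = arctan(-25.9808/15) (quadrant-adjusted) = -60° = -π/3
z = 30e^(-i*π/3)


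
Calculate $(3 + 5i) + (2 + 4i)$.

(3 + 2) + (5 + 4)i = 5 + 9i


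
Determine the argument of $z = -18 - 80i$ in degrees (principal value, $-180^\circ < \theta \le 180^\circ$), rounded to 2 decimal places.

θ = arctan(b/a) = arctan(-80/-18) (quadrant-adjusted) = -102.68°


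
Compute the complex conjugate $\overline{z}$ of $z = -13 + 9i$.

If z = a + bi, then conjugate(z) = a - bi
conjugate(-13 + 9i) = -13 - 9i


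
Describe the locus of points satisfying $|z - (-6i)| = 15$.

|z - z0| = r describes a circle centered at z0 with radius r
Here z0 = -6i and r = 15
Locus: Circle centered at (0, -6) with radius 15


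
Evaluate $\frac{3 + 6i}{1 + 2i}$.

Multiply numerator and denominator by conjugate (1 - 2i):
= (3 + 6i)(1 - 2i) / (1^2 + 2^2)
= (15) / 5
= 3


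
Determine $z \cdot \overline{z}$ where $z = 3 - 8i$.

z * conjugate(z) = |z|^2 = a^2 + b^2
= 3^2 + (-8)^2 = 73


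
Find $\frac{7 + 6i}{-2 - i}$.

Multiply numerator and denominator by conjugate (-2 + i):
= (7 + 6i)(-2 + i) / ((-2)^2 + (-1)^2)
= (-20 - 5i) / 5
= -4 - i


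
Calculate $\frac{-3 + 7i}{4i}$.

Multiply numerator and denominator by conjugate (-4i):
= (-3 + 7i)(-4i) / (0^2 + 4^2)
= (28 + 12i) / 16
Divide through by 4: (7 + 3i) / 4
= 7/4 + (3/4)i


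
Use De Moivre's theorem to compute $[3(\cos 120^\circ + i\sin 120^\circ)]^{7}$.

By De Moivre: z^n = r^n(cos(nθ) + i sin(nθ))
= 3^7(cos(7*120°) + i sin(7*120°))
= 2187(cos 120° + i sin 120°)
= -2187/2 + (2187*sqrt(3)/2)i


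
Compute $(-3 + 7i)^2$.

(a + bi)^2 = a^2 - b^2 + 2abi
= (-3)^2 - 7^2 + 2*(-3)*7i
= -40 - 42i


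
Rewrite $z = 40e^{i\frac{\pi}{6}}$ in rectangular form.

a = r cos θ = 40 * sqrt(3)/2 = 20*sqrt(3)
b = r sin θ = 40 * 1/2 = 20
z = 20*sqrt(3) + 20i


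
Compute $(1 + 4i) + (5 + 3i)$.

(1 + 5) + (4 + 3)i = 6 + 7i


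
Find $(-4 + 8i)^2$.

(a + bi)^2 = a^2 - b^2 + 2abi
= (-4)^2 - 8^2 + 2*(-4)*8i
= -48 - 64i


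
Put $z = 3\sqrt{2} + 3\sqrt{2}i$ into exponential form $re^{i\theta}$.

r = |z| = sqrt((3*sqrt(2))^2 + (3*sqrt(2))^2) = sqrt(18 + 18) = sqrt(36) = 6
θ = arctan(b/a) = arctan(4.2426/4.2426) (quadrant-adjusted) = 45° = π/4
z = 6e^(i*π/4)


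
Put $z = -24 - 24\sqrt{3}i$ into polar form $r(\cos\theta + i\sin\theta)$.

r = |z| = sqrt(a^2 + b^2) = sqrt((-24)^2 + (-24*sqrt(3))^2) = sqrt(576 + 1728) = sqrt(2304) = 48
θ = arctan(b/a) = arctan(-41.5692/-24) (quadrant-adjusted) = 240°
z = 48(cos 240° + i sin 240°)


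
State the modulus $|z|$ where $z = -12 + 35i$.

|z| = sqrt(a^2 + b^2) = sqrt((-12)^2 + 35^2) = sqrt(1369) = 37


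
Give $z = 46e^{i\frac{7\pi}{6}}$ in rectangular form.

a = r cos θ = 46 * -sqrt(3)/2 = -23*sqrt(3)
b = r sin θ = 46 * -1/2 = -23
z = -23*sqrt(3) - 23i


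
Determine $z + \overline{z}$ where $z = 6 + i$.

z + conjugate(z) = (a + bi) + (a - bi) = 2a
= 2 * 6 = 12


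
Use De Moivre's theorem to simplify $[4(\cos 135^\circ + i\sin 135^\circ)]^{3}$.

By De Moivre: z^n = r^n(cos(nθ) + i sin(nθ))
= 4^3(cos(3*135°) + i sin(3*135°))
= 64(cos 45° + i sin 45°)
= 32*sqrt(2) + 32*sqrt(2)i


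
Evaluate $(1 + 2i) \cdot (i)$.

(a1*a2 - b1*b2) + (a1*b2 + b1*a2)i
= (0 - 2) + (1 + 0)i
= -2 + i


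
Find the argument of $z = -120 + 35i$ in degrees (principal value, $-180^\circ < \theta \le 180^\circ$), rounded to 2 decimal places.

θ = arctan(b/a) = arctan(35/-120) (quadrant-adjusted) = 163.74°


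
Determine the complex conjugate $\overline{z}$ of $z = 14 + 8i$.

If z = a + bi, then conjugate(z) = a - bi
conjugate(14 + 8i) = 14 - 8i


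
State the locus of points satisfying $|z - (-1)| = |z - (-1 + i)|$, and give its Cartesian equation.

|z - z1| = |z - z2| means z is equidistant from z1 and z2,
i.e. the perpendicular bisector of the segment from (-1, 0) to (-1, 1) (midpoint (-1, 1/2)).
With z = x + yi, square both sides:
(x - (-1))^2 + (y - 0)^2 = (x - (-1))^2 + (y - 1)^2
The x^2 and y^2 terms cancel: 0x + 2y = 2 - 1 = 1
Simplify: y = 1/2
Locus: Perpendicular bisector of the segment from (-1, 0) to (-1, 1): the line y = 1/2


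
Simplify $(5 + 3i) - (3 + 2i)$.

(5 - 3) + (3 - 2)i = 2 + i


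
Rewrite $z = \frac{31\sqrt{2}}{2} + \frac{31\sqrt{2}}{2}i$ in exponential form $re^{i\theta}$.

r = |z| = sqrt((31*sqrt(2)/2)^2 + (31*sqrt(2)/2)^2) = sqrt(961/2 + 961/2) = sqrt(961) = 31
θ = arctan(b/a) = arctan(21.9203/21.9203) (quadrant-adjusted) = 45° = π/4
z = 31e^(i*π/4)


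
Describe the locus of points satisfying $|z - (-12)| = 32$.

|z - z0| = r describes a circle centered at z0 with radius r
Here z0 = -12 and r = 32
Locus: Circle centered at (-12, 0) with radius 32


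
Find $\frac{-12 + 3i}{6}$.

Divisor is real, so divide each part by 6:
= -2 + (1/2)i


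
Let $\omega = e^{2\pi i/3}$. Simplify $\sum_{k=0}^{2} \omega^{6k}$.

Since 3 divides 6, ω^6 = (ω^3)^2 = 1^2 = 1, so every term is 1.
Sum = 3 · 1 = 3


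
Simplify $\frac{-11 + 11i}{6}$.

Divisor is real, so divide each part by 6:
= -11/6 + (11/6)i


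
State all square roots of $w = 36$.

|w| = 36, arg(w) = 0°
Root modulus = 36^(1/2) = 6
Root arguments: θ_k = (0° + 360°k)/2 for k = 0, 1, ..., 1
Roots: 6, -6


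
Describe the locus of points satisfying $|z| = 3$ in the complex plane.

|z| = 3 means sqrt(x^2 + y^2) = 3
This is a circle of radius 3 centered at the origin


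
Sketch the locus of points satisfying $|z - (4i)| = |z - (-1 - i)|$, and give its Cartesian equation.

|z - z1| = |z - z2| means z is equidistant from z1 and z2,
i.e. the perpendicular bisector of the segment from (0, 4) to (-1, -1) (midpoint (-1/2, 3/2)).
With z = x + yi, square both sides:
(x - 0)^2 + (y - 4)^2 = (x - (-1))^2 + (y - (-1))^2
The x^2 and y^2 terms cancel: -2x + (-10)y = 2 - 16 = -14
Simplify: x + 5y = 7
Locus: Perpendicular bisector of the segment from (0, 4) to (-1, -1): the line x + 5y = 7


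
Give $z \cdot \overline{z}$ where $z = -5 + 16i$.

z * conjugate(z) = |z|^2 = a^2 + b^2
= (-5)^2 + 16^2 = 281


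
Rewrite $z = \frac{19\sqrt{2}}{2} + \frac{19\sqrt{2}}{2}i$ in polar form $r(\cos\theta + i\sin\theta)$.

r = |z| = sqrt(a^2 + b^2) = sqrt((19*sqrt(2)/2)^2 + (19*sqrt(2)/2)^2) = sqrt(361/2 + 361/2) = sqrt(361) = 19
θ = arctan(b/a) = arctan(13.435/13.435) (quadrant-adjusted) = 45°
z = 19(cos 45° + i sin 45°)


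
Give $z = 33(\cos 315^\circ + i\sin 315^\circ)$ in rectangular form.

a = r cos θ = 33 * sqrt(2)/2 = 33*sqrt(2)/2
b = r sin θ = 33 * -sqrt(2)/2 = -33*sqrt(2)/2
z = 33*sqrt(2)/2 - (33*sqrt(2)/2)i


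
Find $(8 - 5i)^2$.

(a + bi)^2 = a^2 - b^2 + 2abi
= 8^2 - (-5)^2 + 2*8*(-5)i
= 39 - 80i


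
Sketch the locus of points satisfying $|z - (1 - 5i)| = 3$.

|z - z0| = r describes a circle centered at z0 with radius r
Here z0 = 1 - 5i and r = 3
Locus: Circle centered at (1, -5) with radius 3


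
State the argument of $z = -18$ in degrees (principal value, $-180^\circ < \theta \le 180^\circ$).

b = 0 and a < 0, so z lies on the negative real axis: θ = 180°


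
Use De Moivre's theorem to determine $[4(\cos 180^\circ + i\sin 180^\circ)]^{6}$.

By De Moivre: z^n = r^n(cos(nθ) + i sin(nθ))
= 4^6(cos(6*180°) + i sin(6*180°))
= 4096(cos 0° + i sin 0°)
= 4096


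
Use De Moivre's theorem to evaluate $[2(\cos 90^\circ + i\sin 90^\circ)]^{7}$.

By De Moivre: z^n = r^n(cos(nθ) + i sin(nθ))
= 2^7(cos(7*90°) + i sin(7*90°))
= 128(cos 270° + i sin 270°)
= -128i


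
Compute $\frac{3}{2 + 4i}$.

Multiply numerator and denominator by conjugate (2 - 4i):
= (3)(2 - 4i) / (2^2 + 4^2)
= (6 - 12i) / 20
Divide through by 2: (3 - 6i) / 10
= 3/10 - (3/5)i


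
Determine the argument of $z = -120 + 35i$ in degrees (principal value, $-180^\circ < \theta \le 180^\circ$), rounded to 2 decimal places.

θ = arctan(b/a) = arctan(35/-120) (quadrant-adjusted) = 163.74°


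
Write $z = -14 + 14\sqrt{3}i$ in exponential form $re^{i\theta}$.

r = |z| = sqrt((-14)^2 + (14*sqrt(3))^2) = sqrt(196 + 588) = sqrt(784) = 28
θ = arctan(b/a) = arctan(24.2487/-14) (quadrant-adjusted) = 120° = 2π/3
z = 28e^(i*2π/3)


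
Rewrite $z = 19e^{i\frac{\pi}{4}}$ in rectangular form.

a = r cos θ = 19 * sqrt(2)/2 = 19*sqrt(2)/2
b = r sin θ = 19 * sqrt(2)/2 = 19*sqrt(2)/2
z = 19*sqrt(2)/2 + (19*sqrt(2)/2)i


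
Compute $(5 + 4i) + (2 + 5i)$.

(5 + 2) + (4 + 5)i = 7 + 9i


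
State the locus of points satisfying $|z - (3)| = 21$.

|z - z0| = r describes a circle centered at z0 with radius r
Here z0 = 3 and r = 21
Locus: Circle centered at (3, 0) with radius 21


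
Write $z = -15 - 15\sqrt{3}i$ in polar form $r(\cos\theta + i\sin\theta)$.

r = |z| = sqrt(a^2 + b^2) = sqrt((-15)^2 + (-15*sqrt(3))^2) = sqrt(225 + 675) = sqrt(900) = 30
θ = arctan(b/a) = arctan(-25.9808/-15) (quadrant-adjusted) = 240°
z = 30(cos 240° + i sin 240°)


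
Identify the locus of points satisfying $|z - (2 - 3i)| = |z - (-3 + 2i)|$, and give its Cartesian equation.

|z - z1| = |z - z2| means z is equidistant from z1 and z2,
i.e. the perpendicular bisector of the segment from (2, -3) to (-3, 2) (midpoint (-1/2, -1/2)).
With z = x + yi, square both sides:
(x - 2)^2 + (y - (-3))^2 = (x - (-3))^2 + (y - 2)^2
The x^2 and y^2 terms cancel: -10x + 10y = 13 - 13 = 0
Simplify: x - y = 0
Locus: Perpendicular bisector of the segment from (2, -3) to (-3, 2): the line x - y = 0


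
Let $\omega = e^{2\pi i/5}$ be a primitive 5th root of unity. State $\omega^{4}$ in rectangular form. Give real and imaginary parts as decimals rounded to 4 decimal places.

ω^4 = e^(2πi·4/5) = e^(i·8π/5)
= cos(8π/5) + i sin(8π/5)
= 0.3090 - 0.9511i


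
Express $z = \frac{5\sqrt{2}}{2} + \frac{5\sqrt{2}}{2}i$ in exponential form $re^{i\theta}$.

r = |z| = sqrt((5*sqrt(2)/2)^2 + (5*sqrt(2)/2)^2) = sqrt(25/2 + 25/2) = sqrt(25) = 5
θ = arctan(b/a) = arctan(3.5355/3.5355) (quadrant-adjusted) = 45° = π/4
z = 5e^(i*π/4)


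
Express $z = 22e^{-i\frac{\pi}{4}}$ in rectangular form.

a = r cos θ = 22 * sqrt(2)/2 = 11*sqrt(2)
b = r sin θ = 22 * -sqrt(2)/2 = -11*sqrt(2)
z = 11*sqrt(2) - 11*sqrt(2)i


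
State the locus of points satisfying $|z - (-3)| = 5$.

|z - z0| = r describes a circle centered at z0 with radius r
Here z0 = -3 and r = 5
Locus: Circle centered at (-3, 0) with radius 5


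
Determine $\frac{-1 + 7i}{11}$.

Divisor is real, so divide each part by 11:
= -1/11 + (7/11)i


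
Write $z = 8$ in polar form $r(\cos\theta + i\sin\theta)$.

r = |z| = sqrt(a^2 + b^2) = sqrt((8)^2 + (0)^2) = sqrt(64 + 0) = sqrt(64) = 8
b = 0 and a > 0, so z lies on the positive real axis: θ = 0°
z = 8(cos 0° + i sin 0°)


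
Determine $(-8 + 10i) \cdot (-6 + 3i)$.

(a1*a2 - b1*b2) + (a1*b2 + b1*a2)i
= (48 - 30) + (-24 + (-60))i
= 18 - 84i


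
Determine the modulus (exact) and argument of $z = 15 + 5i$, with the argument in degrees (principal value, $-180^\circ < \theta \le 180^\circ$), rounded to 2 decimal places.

|z| = sqrt(15^2 + 5^2) = sqrt(250)
arg(z) = arctan(b/a) = arctan(5/15) (quadrant-adjusted) = 18.43°


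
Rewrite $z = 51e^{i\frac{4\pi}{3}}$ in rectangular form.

a = r cos θ = 51 * -1/2 = -51/2
b = r sin θ = 51 * -sqrt(3)/2 = -51*sqrt(3)/2
z = -51/2 - (51*sqrt(3)/2)i


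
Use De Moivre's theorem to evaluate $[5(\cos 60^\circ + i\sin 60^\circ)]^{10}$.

By De Moivre: z^n = r^n(cos(nθ) + i sin(nθ))
= 5^10(cos(10*60°) + i sin(10*60°))
= 9765625(cos 240° + i sin 240°)
= -9765625/2 - (9765625*sqrt(3)/2)i


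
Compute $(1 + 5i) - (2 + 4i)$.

(1 - 2) + (5 - 4)i = -1 + i


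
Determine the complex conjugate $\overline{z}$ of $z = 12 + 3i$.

If z = a + bi, then conjugate(z) = a - bi
conjugate(12 + 3i) = 12 - 3i


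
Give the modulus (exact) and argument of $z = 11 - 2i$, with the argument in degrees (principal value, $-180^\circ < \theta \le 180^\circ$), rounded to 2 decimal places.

|z| = sqrt(11^2 + (-2)^2) = sqrt(125)
arg(z) = arctan(b/a) = arctan(-2/11) (quadrant-adjusted) = -10.30°


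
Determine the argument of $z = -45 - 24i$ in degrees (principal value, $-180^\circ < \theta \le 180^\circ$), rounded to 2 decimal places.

θ = arctan(b/a) = arctan(-24/-45) (quadrant-adjusted) = -151.93°


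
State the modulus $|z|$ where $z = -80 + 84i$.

|z| = sqrt(a^2 + b^2) = sqrt((-80)^2 + 84^2) = sqrt(13456) = 116


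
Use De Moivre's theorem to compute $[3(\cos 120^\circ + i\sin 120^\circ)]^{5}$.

By De Moivre: z^n = r^n(cos(nθ) + i sin(nθ))
= 3^5(cos(5*120°) + i sin(5*120°))
= 243(cos 240° + i sin 240°)
= -243/2 - (243*sqrt(3)/2)i


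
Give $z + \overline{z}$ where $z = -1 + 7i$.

z + conjugate(z) = (a + bi) + (a - bi) = 2a
= 2 * (-1) = -2


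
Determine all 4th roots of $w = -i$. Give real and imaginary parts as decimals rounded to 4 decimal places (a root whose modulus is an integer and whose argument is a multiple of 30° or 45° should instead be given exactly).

|w| = 1, arg(w) = 270°
Root modulus = 1^(1/4) = 1
Root arguments: θ_k = (270° + 360°k)/4 for k = 0, 1, ..., 3
Compute each root as (root modulus)(cos θ_k + i sin θ_k) using full-precision intermediates, then round to 4 decimal places.
Roots: 0.3827 + 0.9239i, -0.9239 + 0.3827i, -0.3827 - 0.9239i, 0.9239 - 0.3827i


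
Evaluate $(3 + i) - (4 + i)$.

(3 - 4) + (1 - 1)i = -1


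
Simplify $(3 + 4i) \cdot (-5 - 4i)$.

(a1*a2 - b1*b2) + (a1*b2 + b1*a2)i
= (-15 - (-16)) + (-12 + (-20))i
= 1 - 32i


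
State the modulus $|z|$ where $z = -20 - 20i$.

|z| = sqrt(a^2 + b^2) = sqrt((-20)^2 + (-20)^2) = sqrt(800) = sqrt(800)


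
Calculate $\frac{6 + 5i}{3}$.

Divisor is real, so divide each part by 3:
= 2 + (5/3)i


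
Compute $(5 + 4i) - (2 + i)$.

(5 - 2) + (4 - 1)i = 3 + 3i


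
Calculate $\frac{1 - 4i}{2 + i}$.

Multiply numerator and denominator by conjugate (2 - i):
= (1 - 4i)(2 - i) / (2^2 + 1^2)
= (-2 - 9i) / 5
= -2/5 - (9/5)i


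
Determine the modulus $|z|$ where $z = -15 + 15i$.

|z| = sqrt(a^2 + b^2) = sqrt((-15)^2 + 15^2) = sqrt(450) = sqrt(450)


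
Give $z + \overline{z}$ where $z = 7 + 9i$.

z + conjugate(z) = (a + bi) + (a - bi) = 2a
= 2 * 7 = 14


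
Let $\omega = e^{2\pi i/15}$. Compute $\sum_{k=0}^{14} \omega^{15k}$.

Since 15 divides 15, ω^15 = (ω^15)^1 = 1^1 = 1, so every term is 1.
Sum = 15 · 1 = 15


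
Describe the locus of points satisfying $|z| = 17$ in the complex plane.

|z| = 17 means sqrt(x^2 + y^2) = 17
This is a circle of radius 17 centered at the origin


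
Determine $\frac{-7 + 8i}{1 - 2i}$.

Multiply numerator and denominator by conjugate (1 + 2i):
= (-7 + 8i)(1 + 2i) / (1^2 + (-2)^2)
= (-23 - 6i) / 5
= -23/5 - (6/5)i


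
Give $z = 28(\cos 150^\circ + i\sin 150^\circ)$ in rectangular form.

a = r cos θ = 28 * -sqrt(3)/2 = -14*sqrt(3)
b = r sin θ = 28 * 1/2 = 14
z = -14*sqrt(3) + 14i


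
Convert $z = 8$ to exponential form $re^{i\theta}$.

r = |z| = sqrt((8)^2 + (0)^2) = sqrt(64 + 0) = sqrt(64) = 8
b = 0 and a > 0, so z lies on the positive real axis: θ = 0
z = 8e^(i*0) = 8


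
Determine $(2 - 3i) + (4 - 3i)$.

(2 + 4) + (-3 + (-3))i = 6 - 6i


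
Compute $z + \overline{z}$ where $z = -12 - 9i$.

z + conjugate(z) = (a + bi) + (a - bi) = 2a
= 2 * (-12) = -24


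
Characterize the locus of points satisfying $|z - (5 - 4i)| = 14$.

|z - z0| = r describes a circle centered at z0 with radius r
Here z0 = 5 - 4i and r = 14
Locus: Circle centered at (5, -4) with radius 14
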